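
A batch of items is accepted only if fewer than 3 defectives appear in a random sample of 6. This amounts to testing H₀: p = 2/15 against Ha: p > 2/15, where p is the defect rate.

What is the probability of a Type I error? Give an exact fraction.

78928/2278125

Under H₀, X ~ Binomial(6, 2/15); the Type I error rate is P(X ≥ 3).
Via the complement, α = 1 − Σ_{j=0}^{2} C(6,j)(2/15)^j(13/15)^{6-j} = 78928/2278125.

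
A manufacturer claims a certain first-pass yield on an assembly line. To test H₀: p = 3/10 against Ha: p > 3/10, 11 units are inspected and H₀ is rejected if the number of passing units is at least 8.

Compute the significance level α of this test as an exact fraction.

α = P(reject H₀ | H₀ true) = P(K ≥ 8 | p = 3/10), with K ~ Binomial(11, 3/10).
Summing C(11,j)(3/10)^j(7/10)^{11−j} for j = 8,…,11 gives 2145447/500000000.

2145447/500000000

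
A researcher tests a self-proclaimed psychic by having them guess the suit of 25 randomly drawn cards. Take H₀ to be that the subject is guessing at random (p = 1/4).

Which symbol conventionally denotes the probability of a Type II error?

β

P(Type II error) = P(fail to reject H₀ | H₀ false) = β.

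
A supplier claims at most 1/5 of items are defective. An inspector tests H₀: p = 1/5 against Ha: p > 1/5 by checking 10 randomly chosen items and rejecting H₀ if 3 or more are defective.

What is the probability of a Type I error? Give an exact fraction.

α = P(reject H₀ | H₀ true) = P(S ≥ 3 | p = 1/5), S ~ Binomial(10, 1/5).
Computing the lower-tail complement: 1 − 6619136/9765625 = 3146489/9765625.

3146489/9765625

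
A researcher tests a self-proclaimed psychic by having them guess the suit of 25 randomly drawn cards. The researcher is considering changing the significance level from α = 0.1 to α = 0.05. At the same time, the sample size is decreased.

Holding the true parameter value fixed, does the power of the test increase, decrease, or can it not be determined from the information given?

It decreases.

Lowering α raises the bar for rejection; under Ha, the test now fails to reject on outcomes it previously would have rejected. With less data the test statistic is noisier; under Ha, more outcomes land inside the acceptance region. Both changes push β in the same direction.
Since power = 1 − β and β increases, power decreases.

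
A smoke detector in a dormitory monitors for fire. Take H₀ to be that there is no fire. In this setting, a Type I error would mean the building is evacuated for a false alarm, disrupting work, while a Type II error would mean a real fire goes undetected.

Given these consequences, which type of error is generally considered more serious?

Type II error

The Type II consequence (a real fire goes undetected) is more severe than the Type I consequence (the building is evacuated for a false alarm, disrupting work).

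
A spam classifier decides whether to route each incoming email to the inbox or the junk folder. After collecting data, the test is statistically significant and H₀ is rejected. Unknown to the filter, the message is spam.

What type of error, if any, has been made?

The conventional null hypothesis here is that the message is legitimate (not spam).
The test rejected a false H₀ — the decision matches the true state.

No error (correct decision).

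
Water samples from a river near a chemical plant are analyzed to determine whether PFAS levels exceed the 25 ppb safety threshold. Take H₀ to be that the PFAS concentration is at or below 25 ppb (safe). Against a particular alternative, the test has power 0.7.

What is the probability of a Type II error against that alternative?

Power = 1 − β, so β = 1 − 0.7 = 0.3.

0.3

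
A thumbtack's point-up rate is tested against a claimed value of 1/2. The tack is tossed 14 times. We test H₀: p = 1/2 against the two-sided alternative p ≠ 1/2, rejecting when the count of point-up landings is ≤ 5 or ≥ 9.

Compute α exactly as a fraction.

α = P(X ≤ 5 or X ≥ 9 | p = 1/2), X ~ Binomial(14, 1/2).
Each tail has probability (1 + 14 + 91 + 364 + 1001 + 2002)/16384; doubling gives α = 6946/16384 = 3473/8192.

3473/8192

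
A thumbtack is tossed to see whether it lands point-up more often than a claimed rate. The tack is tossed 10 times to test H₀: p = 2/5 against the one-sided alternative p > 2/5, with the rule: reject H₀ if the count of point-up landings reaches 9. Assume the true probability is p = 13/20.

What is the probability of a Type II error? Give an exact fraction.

9359826552041/10240000000000

Under the alternative p = 13/20, S ~ Binomial(10, 13/20); β is the probability the test does not reject, P(S < 9).
Adding the binomial probabilities P(S=0)+…+P(S=8) at p = 13/20 gives 9359826552041/10240000000000.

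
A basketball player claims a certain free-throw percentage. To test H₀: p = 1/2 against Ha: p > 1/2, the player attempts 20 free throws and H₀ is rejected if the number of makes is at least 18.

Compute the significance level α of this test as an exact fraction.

211/1048576

Under H₀, X ~ Binomial(20, 1/2), and α = P(X ≥ 18).
P(X ≥ 18) = [C(20,18) + C(20,19) + C(20,20)] / 2^20 = (190 + 20 + 1) / 1048576 = 211/1048576.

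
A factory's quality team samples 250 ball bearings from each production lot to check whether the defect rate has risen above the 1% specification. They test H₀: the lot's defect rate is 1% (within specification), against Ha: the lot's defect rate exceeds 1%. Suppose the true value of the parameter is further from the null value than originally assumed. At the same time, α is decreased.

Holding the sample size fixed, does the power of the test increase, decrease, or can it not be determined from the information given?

The first change alone would make β decrease; the second alone would make β increase. Which effect dominates depends on the magnitudes, which are not given.
Since power = 1 − β, the effect on power is likewise indeterminate.

Cannot be determined from the information given.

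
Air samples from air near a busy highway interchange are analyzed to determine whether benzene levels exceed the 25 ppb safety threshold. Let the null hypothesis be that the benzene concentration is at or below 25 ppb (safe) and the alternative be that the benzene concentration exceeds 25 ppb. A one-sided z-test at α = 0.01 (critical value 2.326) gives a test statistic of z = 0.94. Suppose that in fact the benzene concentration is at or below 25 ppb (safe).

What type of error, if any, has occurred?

Since z = 0.94 ≤ z* = 2.326, H₀ is not rejected.
H₀ is true (actually the benzene concentration is at or below 25 ppb (safe)).
The decision matches the true state — no error.

No error (correct decision).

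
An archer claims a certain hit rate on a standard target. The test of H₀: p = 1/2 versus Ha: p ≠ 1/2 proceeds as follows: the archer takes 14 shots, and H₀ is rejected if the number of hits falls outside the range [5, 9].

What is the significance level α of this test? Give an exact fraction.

1471/8192

α = P(S ≤ 4 or S ≥ 10 | p = 1/2), S ~ Binomial(14, 1/2).
The two tails are symmetric, so α = 2·(1 + 14 + 91 + 364 + 1001)/2^14 = 2942/16384 = 1471/8192.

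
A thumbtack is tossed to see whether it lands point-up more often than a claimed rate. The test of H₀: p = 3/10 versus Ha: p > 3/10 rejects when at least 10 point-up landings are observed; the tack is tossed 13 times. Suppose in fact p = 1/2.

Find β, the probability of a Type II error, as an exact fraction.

A Type II error is failing to reject when Ha holds: with p = 1/2, β = P(K ≤ 9).
Adding the binomial probabilities P(K=0)+…+P(K=9) at p = 1/2 gives 3907/4096.

3907/4096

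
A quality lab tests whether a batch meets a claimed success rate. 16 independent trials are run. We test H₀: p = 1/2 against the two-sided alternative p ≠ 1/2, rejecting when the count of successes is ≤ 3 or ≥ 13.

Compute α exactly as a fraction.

697/32768

The significance level is the null-hypothesis probability of the rejection region {≤3} ∪ {≥13}.
The two tails are symmetric, so α = 2·(1 + 16 + 120 + 560)/2^16 = 1394/65536 = 697/32768.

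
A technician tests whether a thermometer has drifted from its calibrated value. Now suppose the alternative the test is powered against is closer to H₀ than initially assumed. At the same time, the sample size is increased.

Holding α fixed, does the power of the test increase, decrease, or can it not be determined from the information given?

The first change alone would make β increase; the second alone would make β decrease. Which effect dominates depends on the magnitudes, which are not given.
Since power = 1 − β, the effect on power is likewise indeterminate.

Cannot be determined from the information given.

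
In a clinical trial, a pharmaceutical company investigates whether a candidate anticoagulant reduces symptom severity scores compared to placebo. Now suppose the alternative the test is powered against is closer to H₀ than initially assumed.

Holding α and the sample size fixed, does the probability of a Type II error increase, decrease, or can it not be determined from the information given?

A smaller true effect puts the Ha sampling distribution closer to H₀, so more of it falls in the non-rejection region.

It increases.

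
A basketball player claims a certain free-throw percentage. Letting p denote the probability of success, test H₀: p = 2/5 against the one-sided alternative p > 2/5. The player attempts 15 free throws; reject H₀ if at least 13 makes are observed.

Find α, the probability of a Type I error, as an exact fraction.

8511488/30517578125

The Type I error probability is α = P(S ≥ 13) computed under H₀, where S ~ Binomial(15, 2/5).
Adding the binomial terms for j = 13 through 15 with p = 2/5 yields 8511488/30517578125.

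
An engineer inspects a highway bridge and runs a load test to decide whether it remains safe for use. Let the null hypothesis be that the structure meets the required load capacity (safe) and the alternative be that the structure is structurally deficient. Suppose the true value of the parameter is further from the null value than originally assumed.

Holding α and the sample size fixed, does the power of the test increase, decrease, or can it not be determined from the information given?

A bigger departure from H₀ is easier for the test to detect, so it fails to reject less often.
Since power = 1 − β and β decreases, power increases.

It increases.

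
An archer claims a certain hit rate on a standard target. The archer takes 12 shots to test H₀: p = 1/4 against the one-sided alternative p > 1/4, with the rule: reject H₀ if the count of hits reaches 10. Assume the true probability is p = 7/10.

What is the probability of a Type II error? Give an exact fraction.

Under the alternative p = 7/10, S ~ Binomial(12, 7/10); β is the probability the test does not reject, P(S < 10).
Adding the binomial probabilities P(S=0)+…+P(S=9) at p = 7/10 gives 149436930429/200000000000.

149436930429/200000000000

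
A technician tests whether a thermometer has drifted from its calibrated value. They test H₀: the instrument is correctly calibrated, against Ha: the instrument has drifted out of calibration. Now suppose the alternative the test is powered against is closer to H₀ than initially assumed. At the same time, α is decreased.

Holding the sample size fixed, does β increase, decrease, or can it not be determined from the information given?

It increases.

A smaller departure from H₀ means the test statistic under Ha is distributed closer to where it would be under H₀; rejection becomes less likely. Lowering α raises the bar for rejection; under Ha, the test now fails to reject on outcomes it previously would have rejected. Both changes push β in the same direction.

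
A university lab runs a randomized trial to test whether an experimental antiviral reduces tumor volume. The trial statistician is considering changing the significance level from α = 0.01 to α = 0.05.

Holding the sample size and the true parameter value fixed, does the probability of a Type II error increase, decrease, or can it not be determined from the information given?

It decreases.

With a larger α the critical value moves toward the center, so more of the Ha sampling distribution lies in the rejection region.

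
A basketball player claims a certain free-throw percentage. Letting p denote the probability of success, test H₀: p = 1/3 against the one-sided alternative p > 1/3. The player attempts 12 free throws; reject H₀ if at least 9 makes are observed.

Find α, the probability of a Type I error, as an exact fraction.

Under H₀, Y ~ Binomial(12, 1/3), and α = P(Y ≥ 9).
Summing C(12,j)(1/3)^j(2/3)^{12−j} for j = 9,…,12 gives 683/177147.

683/177147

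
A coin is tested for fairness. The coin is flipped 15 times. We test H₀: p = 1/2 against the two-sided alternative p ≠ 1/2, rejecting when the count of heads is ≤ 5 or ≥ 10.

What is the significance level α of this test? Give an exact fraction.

Under H₀, K ~ Binomial(15, 1/2); α is the probability of landing in either tail, P(K ≤ 5) + P(K ≥ 10).
The two tails are symmetric, so α = 2·(1 + 15 + 105 + 455 + 1365 + 3003)/2^15 = 9888/32768 = 309/1024.

309/1024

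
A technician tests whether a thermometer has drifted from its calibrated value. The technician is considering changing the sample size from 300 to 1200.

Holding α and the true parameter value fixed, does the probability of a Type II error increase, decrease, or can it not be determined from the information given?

It decreases.

A larger sample reduces the standard error, pulling the sampling distribution under Ha further from the non-rejection region.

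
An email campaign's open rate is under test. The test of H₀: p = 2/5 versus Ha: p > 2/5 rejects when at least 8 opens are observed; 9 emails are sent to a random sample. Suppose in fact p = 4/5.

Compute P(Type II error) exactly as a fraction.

Under the alternative p = 4/5, X ~ Binomial(9, 4/5); β is the probability the test does not reject, P(X < 8).
Equivalently, β = 1 − P(X ≥ 8) = 1101157/1953125.

1101157/1953125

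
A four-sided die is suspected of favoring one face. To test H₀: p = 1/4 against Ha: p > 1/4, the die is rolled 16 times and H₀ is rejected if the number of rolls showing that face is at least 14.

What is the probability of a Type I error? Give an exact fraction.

1129/4294967296

α = P(reject H₀ | H₀ true) = P(S ≥ 14 | p = 1/4), with S ~ Binomial(16, 1/4).
Summing C(16,j)(1/4)^j(3/4)^{16−j} for j = 14,…,16 gives 1129/4294967296.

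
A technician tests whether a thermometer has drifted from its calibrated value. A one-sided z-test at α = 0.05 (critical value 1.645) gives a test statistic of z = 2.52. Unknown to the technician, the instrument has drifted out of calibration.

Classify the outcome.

The conventional null hypothesis is that the instrument is correctly calibrated.
Since z = 2.52 > z* = 1.645, H₀ is rejected.
H₀ is false (actually the instrument has drifted out of calibration).
The decision matches the true state — no error.

No error (correct decision).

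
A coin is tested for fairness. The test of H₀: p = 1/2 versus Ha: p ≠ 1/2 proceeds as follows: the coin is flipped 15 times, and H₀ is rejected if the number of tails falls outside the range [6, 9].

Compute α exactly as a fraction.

Under H₀, K ~ Binomial(15, 1/2); α is the probability of landing in either tail, P(K ≤ 5) + P(K ≥ 10).
Each tail has probability (1 + 15 + 105 + 455 + 1365 + 3003)/32768; doubling gives α = 9888/32768 = 309/1024.

309/1024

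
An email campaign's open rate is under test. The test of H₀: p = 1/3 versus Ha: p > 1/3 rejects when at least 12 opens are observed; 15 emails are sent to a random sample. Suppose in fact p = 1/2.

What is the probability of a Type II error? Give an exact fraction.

503/512

A Type II error is failing to reject when Ha holds: with p = 1/2, β = P(K ≤ 11).
Equivalently, β = 1 − P(K ≥ 12) = 503/512.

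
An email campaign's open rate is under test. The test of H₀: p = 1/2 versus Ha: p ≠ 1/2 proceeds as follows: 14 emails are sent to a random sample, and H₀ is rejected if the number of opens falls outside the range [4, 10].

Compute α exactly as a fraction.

235/4096

α = P(K ≤ 3 or K ≥ 11 | p = 1/2), K ~ Binomial(14, 1/2).
Each tail has probability (1 + 14 + 91 + 364)/16384; doubling gives α = 940/16384 = 235/4096.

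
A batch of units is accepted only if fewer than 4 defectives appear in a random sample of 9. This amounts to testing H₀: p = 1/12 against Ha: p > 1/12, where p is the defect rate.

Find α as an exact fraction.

The significance level is the probability, assuming p = 1/12, of seeing 4 or more defectives in 9 draws.
Via the complement, α = 1 − Σ_{j=0}^{3} C(9,j)(1/12)^j(11/12)^{9-j} = 5563363/1289945088.

5563363/1289945088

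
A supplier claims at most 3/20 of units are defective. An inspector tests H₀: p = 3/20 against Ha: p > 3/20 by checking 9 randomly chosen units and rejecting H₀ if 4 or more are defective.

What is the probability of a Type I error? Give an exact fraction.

α = P(reject H₀ | H₀ true) = P(K ≥ 4 | p = 3/20), K ~ Binomial(9, 3/20).
Computing the lower-tail complement: 1 − 123656765987/128000000000 = 4343234013/128000000000.

4343234013/128000000000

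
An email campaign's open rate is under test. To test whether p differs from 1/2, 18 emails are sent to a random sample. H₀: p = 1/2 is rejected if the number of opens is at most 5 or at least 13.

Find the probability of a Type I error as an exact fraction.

1577/16384

Under H₀, K ~ Binomial(18, 1/2); α is the probability of landing in either tail, P(K ≤ 5) + P(K ≥ 13).
The two tails are symmetric, so α = 2·(1 + 18 + 153 + 816 + 3060 + 8568)/2^18 = 25232/262144 = 1577/16384.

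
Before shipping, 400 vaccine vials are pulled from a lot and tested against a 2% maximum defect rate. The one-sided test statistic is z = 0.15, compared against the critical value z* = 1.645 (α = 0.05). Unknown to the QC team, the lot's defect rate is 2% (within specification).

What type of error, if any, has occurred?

Neither — the decision is correct.

The conventional null hypothesis is that the lot's defect rate is 2% (within specification).
Since z = 0.15 ≤ z* = 1.645, H₀ is not rejected.
H₀ is true (actually the lot's defect rate is 2% (within specification)).
The decision matches the true state — no error.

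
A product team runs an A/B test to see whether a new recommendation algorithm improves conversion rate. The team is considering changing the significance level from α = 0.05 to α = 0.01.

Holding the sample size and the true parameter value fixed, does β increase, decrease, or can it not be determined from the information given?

Tightening α shrinks the rejection region. When Ha holds, fewer sample outcomes clear the stricter threshold, so more fall in the acceptance region.

It increases.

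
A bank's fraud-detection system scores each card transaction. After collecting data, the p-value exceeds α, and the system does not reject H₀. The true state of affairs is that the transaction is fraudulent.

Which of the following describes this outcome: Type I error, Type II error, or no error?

The conventional null hypothesis here is that the transaction is legitimate.
H₀ was not rejected, but H₀ is actually false.
Failing to reject a false null hypothesis is a Type II error (false negative).

Type II error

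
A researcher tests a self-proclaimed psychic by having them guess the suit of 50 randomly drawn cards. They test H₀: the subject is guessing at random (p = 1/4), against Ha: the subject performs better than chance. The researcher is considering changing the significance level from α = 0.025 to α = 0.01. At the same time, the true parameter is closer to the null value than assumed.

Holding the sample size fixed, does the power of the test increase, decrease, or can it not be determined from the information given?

A smaller α moves the rejection region further into the tail. With the alternative true, more outcomes now fall outside the rejection region, so failing to reject becomes more likely. When the true parameter is near the null value, the test has a harder time distinguishing Ha from H₀. Both changes push β in the same direction.
Since power = 1 − β and β increases, power decreases.

It decreases.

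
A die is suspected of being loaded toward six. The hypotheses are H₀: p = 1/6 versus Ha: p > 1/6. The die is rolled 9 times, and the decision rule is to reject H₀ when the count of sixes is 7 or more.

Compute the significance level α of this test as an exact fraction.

473/5038848

α = P(reject H₀ | H₀ true) = P(K ≥ 7 | p = 1/6), with K ~ Binomial(9, 1/6).
Adding the binomial terms for j = 7 through 9 with p = 1/6 yields 473/5038848.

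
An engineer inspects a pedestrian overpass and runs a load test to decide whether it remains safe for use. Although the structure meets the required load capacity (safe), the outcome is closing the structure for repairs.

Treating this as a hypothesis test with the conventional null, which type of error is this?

The null hypothesis here is that the structure meets the required load capacity (safe).
'Closing the structure for repairs' corresponds to rejecting H₀.
H₀ was rejected but H₀ is true — a Type I error (false positive).

Type I error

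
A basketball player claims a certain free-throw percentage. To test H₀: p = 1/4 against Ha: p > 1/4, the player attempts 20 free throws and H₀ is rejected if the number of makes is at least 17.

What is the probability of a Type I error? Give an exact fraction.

32551/1099511627776

The Type I error probability is α = P(K ≥ 17) computed under H₀, where K ~ Binomial(20, 1/4).
P(K ≥ 17) = Σ_{j=17}^{20} C(20,j)·(1/4)^j·(3/4)^{20-j} = 32551/1099511627776.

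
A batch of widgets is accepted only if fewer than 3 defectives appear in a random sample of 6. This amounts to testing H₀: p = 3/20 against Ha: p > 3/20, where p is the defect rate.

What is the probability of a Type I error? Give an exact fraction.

302967/6400000

The significance level is the probability, assuming p = 3/20, of seeing 3 or more defectives in 6 draws.
Via the complement, α = 1 − Σ_{j=0}^{2} C(6,j)(3/20)^j(17/20)^{6-j} = 302967/6400000.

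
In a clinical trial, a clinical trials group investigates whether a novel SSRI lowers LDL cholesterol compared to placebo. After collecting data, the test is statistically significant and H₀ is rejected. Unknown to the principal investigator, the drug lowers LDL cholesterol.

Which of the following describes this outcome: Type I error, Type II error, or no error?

The conventional null hypothesis here is that the drug has no effect on LDL cholesterol.
The test rejected a false H₀ — the decision matches the true state.

No error — this is a correct decision.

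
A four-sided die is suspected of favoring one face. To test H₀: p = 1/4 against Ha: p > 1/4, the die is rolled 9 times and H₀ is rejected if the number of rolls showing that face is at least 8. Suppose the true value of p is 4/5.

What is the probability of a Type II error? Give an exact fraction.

A Type II error is failing to reject when Ha holds: with p = 4/5, β = P(X ≤ 7).
Summing C(9,j)·(4/5)^j·(1/5)^{9-j} for j = 0..7 gives 1101157/1953125.

1101157/1953125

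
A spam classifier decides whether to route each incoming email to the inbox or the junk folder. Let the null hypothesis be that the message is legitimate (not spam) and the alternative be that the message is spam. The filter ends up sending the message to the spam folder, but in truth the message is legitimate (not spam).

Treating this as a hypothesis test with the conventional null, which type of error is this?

'Sending the message to the spam folder' corresponds to rejecting H₀.
H₀ was rejected but H₀ is true — a Type I error (false positive).

Type I error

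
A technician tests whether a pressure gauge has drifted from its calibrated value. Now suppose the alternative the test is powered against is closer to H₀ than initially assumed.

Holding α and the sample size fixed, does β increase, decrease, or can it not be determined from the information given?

It increases.

A smaller departure from H₀ means the test statistic under Ha is distributed closer to where it would be under H₀; rejection becomes less likely.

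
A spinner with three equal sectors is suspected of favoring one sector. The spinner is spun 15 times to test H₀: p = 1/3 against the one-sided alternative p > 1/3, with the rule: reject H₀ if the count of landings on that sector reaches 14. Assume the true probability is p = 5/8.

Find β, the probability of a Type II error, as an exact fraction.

17439598153791/17592186044416

β = P(fail to reject H₀ | Ha true) = P(X ≤ 13 | p = 5/8), X ~ Binomial(15, 5/8).
Equivalently, β = 1 − P(X ≥ 14) = 17439598153791/17592186044416.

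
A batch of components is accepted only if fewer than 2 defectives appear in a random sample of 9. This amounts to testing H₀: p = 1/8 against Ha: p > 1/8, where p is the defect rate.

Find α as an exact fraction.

2623807/8388608

The significance level is the probability, assuming p = 1/8, of seeing 2 or more defectives in 9 draws.
α = 1 − P(X ≤ 1) = 1 − 5764801/8388608 = 2623807/8388608.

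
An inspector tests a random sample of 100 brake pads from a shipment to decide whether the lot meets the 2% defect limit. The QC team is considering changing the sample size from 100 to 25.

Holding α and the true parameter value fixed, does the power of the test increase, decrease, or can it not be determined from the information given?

It decreases.

Reducing n widens both sampling distributions, so the test has less ability to distinguish Ha from H₀.
Since power = 1 − β and β increases, power decreases.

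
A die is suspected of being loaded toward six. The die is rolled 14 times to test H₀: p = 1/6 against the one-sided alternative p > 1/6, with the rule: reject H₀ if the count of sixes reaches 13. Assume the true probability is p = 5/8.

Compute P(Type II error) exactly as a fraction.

4340673464229/4398046511104

Under the alternative p = 5/8, X ~ Binomial(14, 5/8); β is the probability the test does not reject, P(X < 13).
Summing C(14,j)·(5/8)^j·(3/8)^{14-j} for j = 0..12 gives 4340673464229/4398046511104.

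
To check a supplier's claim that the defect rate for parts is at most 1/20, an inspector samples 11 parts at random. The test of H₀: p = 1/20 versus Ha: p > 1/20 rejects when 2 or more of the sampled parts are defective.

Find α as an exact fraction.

2086801226597/20480000000000

The significance level is the probability, assuming p = 1/20, of seeing 2 or more defectives in 11 draws.
α = 1 − P(Y ≤ 1) = 1 − 18393198773403/20480000000000 = 2086801226597/20480000000000.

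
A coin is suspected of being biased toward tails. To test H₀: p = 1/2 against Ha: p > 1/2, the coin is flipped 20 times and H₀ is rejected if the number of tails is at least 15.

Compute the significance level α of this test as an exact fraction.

5425/262144

The Type I error probability is α = P(K ≥ 15) computed under H₀, where K ~ Binomial(20, 1/2).
P(K ≥ 15) = [C(20,15) + C(20,16) + C(20,17) + C(20,18) + C(20,19) + C(20,20)] / 2^20 = (15504 + 4845 + 1140 + 190 + 20 + 1) / 1048576 = 21700/1048576 = 5425/262144.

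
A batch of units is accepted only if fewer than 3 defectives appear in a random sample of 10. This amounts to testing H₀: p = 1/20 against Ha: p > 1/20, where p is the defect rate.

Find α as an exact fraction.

29449106891/2560000000000

The significance level is the probability, assuming p = 1/20, of seeing 3 or more defectives in 10 draws.
Via the complement, α = 1 − Σ_{j=0}^{2} C(10,j)(1/20)^j(19/20)^{10-j} = 29449106891/2560000000000.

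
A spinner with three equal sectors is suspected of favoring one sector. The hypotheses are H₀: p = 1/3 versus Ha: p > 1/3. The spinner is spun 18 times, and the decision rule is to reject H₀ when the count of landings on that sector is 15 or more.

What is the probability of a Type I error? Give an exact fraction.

The Type I error probability is α = P(X ≥ 15) computed under H₀, where X ~ Binomial(18, 1/3).
P(X ≥ 15) = Σ_{j=15}^{18} C(18,j)·(1/3)^j·(2/3)^{18-j} = 7177/387420489.

7177/387420489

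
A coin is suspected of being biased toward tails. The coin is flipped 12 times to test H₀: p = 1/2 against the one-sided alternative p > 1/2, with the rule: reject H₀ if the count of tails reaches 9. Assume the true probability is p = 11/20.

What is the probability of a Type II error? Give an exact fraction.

A Type II error is failing to reject when Ha holds: with p = 11/20, β = P(K ≤ 8).
Summing C(12,j)·(11/20)^j·(9/20)^{12-j} for j = 0..8 gives 709043757719553/819200000000000.

709043757719553/819200000000000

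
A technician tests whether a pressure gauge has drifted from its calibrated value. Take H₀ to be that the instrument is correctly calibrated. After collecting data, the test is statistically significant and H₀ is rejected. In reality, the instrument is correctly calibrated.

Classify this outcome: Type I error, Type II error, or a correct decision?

H₀ was rejected, but H₀ is actually true.
Rejecting a true null hypothesis is a Type I error (false positive).

Type I error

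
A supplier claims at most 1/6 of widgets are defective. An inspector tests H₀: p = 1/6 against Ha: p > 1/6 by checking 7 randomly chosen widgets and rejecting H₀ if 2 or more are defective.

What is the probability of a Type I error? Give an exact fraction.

Under H₀, K ~ Binomial(7, 1/6); the Type I error rate is P(K ≥ 2).
Via the complement, α = 1 − Σ_{j=0}^{1} C(7,j)(1/6)^j(5/6)^{7-j} = 7703/23328.

7703/23328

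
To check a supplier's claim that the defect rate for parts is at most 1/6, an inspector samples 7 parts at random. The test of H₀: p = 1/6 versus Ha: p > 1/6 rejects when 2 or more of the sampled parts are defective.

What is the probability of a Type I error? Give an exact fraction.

7703/23328

Under H₀, X ~ Binomial(7, 1/6); the Type I error rate is P(X ≥ 2).
Via the complement, α = 1 − Σ_{j=0}^{1} C(7,j)(1/6)^j(5/6)^{7-j} = 7703/23328.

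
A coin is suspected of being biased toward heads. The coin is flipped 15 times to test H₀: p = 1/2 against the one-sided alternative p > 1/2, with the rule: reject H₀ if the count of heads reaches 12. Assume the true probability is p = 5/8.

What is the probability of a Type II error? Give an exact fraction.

A Type II error is failing to reject when Ha holds: with p = 5/8, β = P(Y ≤ 11).
Adding the binomial probabilities P(Y=0)+…+P(Y=11) at p = 5/8 gives 7681591069083/8796093022208.

7681591069083/8796093022208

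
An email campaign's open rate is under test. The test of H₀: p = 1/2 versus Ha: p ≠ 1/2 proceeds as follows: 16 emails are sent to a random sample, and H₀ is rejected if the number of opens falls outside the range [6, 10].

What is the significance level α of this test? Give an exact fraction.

6885/32768

The significance level is the null-hypothesis probability of the rejection region {≤5} ∪ {≥11}.
The two tails are symmetric, so α = 2·(1 + 16 + 120 + 560 + 1820 + 4368)/2^16 = 13770/65536 = 6885/32768.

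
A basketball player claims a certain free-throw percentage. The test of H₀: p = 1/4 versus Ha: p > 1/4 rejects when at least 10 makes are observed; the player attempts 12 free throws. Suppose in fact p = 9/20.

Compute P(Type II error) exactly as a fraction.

812745962073749/819200000000000

β = P(fail to reject H₀ | Ha true) = P(Y ≤ 9 | p = 9/20), Y ~ Binomial(12, 9/20).
Summing C(12,j)·(9/20)^j·(11/20)^{12-j} for j = 0..9 gives 812745962073749/819200000000000.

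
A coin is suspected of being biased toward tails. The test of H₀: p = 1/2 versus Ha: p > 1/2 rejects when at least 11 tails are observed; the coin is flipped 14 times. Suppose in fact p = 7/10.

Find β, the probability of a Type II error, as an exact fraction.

32241628521117/50000000000000

β = P(fail to reject H₀ | Ha true) = P(X ≤ 10 | p = 7/10), X ~ Binomial(14, 7/10).
Summing C(14,j)·(7/10)^j·(3/10)^{14-j} for j = 0..10 gives 32241628521117/50000000000000.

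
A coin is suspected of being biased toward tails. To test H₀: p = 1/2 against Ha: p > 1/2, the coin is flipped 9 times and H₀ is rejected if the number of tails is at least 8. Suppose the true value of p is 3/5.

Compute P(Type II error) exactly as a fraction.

1815344/1953125

β = P(fail to reject H₀ | Ha true) = P(Y ≤ 7 | p = 3/5), Y ~ Binomial(9, 3/5).
Equivalently, β = 1 − P(Y ≥ 8) = 1815344/1953125.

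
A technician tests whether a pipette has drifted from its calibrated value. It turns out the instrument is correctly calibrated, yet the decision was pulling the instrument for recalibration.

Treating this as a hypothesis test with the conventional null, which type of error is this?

Type I error

The null hypothesis here is that the instrument is correctly calibrated.
'Pulling the instrument for recalibration' corresponds to rejecting H₀.
H₀ was rejected but H₀ is true — a Type I error (false positive).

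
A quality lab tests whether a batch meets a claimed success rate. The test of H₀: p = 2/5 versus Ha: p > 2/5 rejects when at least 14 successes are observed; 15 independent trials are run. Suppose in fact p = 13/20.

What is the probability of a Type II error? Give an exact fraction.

16151694793243741949/16384000000000000000

Under the alternative p = 13/20, S ~ Binomial(15, 13/20); β is the probability the test does not reject, P(S < 14).
Summing C(15,j)·(13/20)^j·(7/20)^{15-j} for j = 0..13 gives 16151694793243741949/16384000000000000000.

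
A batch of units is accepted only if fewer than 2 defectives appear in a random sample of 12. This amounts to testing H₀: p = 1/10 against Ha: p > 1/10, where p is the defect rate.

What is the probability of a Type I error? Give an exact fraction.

340997748211/1000000000000

α = P(reject H₀ | H₀ true) = P(Y ≥ 2 | p = 1/10), Y ~ Binomial(12, 1/10).
Via the complement, α = 1 − Σ_{j=0}^{1} C(12,j)(1/10)^j(9/10)^{12-j} = 340997748211/1000000000000.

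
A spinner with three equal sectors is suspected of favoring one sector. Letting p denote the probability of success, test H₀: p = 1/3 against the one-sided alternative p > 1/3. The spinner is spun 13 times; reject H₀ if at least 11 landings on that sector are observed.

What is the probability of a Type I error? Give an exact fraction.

The Type I error probability is α = P(K ≥ 11) computed under H₀, where K ~ Binomial(13, 1/3).
Summing C(13,j)(1/3)^j(2/3)^{13−j} for j = 11,…,13 gives 113/531441.

113/531441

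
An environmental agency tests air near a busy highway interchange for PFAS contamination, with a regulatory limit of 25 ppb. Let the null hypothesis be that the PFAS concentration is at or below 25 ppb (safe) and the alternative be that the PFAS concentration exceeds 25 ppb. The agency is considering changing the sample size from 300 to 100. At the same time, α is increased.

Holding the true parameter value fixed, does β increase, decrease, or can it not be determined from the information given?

The first change alone would make β increase; the second alone would make β decrease. Which effect dominates depends on the magnitudes, which are not given.

Cannot be determined from the information given.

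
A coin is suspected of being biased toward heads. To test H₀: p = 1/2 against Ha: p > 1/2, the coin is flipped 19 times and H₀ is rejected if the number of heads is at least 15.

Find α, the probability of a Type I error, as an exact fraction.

The Type I error probability is α = P(Y ≥ 15) computed under H₀, where Y ~ Binomial(19, 1/2).
Summing the upper tail: (3876 + 969 + 171 + 19 + 1) / 2^19 = 5036/524288 = 1259/131072.

1259/131072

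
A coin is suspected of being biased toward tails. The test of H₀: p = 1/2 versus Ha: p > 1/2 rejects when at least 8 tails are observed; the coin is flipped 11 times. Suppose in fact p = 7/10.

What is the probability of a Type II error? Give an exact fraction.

Under the alternative p = 7/10, Y ~ Binomial(11, 7/10); β is the probability the test does not reject, P(Y < 8).
Adding the binomial probabilities P(Y=0)+…+P(Y=7) at p = 7/10 gives 1076094153/2500000000.

1076094153/2500000000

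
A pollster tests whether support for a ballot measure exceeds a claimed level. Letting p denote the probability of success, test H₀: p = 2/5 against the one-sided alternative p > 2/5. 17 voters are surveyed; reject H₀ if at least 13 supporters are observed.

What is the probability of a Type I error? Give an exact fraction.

The Type I error probability is α = P(Y ≥ 13) computed under H₀, where Y ~ Binomial(17, 2/5).
Adding the binomial terms for j = 13 through 17 with p = 2/5 yields 384729088/152587890625.

384729088/152587890625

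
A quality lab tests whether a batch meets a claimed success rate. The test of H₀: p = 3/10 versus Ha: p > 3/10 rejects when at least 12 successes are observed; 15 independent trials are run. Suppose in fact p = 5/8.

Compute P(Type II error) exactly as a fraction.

7681591069083/8796093022208

A Type II error is failing to reject when Ha holds: with p = 5/8, β = P(Y ≤ 11).
Adding the binomial probabilities P(Y=0)+…+P(Y=11) at p = 5/8 gives 7681591069083/8796093022208.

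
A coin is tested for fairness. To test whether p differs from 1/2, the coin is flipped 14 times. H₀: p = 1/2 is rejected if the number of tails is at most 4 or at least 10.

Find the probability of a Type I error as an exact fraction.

1471/8192

α = P(K ≤ 4 or K ≥ 10 | p = 1/2), K ~ Binomial(14, 1/2).
Each tail has probability (1 + 14 + 91 + 364 + 1001)/16384; doubling gives α = 2942/16384 = 1471/8192.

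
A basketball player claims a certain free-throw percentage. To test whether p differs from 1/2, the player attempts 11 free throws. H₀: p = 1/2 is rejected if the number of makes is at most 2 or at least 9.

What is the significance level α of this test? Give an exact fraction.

Under H₀, X ~ Binomial(11, 1/2); α is the probability of landing in either tail, P(X ≤ 2) + P(X ≥ 9).
By symmetry, α = 2·P(X ≤ 2) = 2·(1 + 11 + 55)/2048 = 134/2048 = 67/1024.

67/1024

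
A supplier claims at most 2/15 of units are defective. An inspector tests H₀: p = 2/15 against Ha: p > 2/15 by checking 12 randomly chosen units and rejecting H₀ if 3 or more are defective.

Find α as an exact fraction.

Under H₀, K ~ Binomial(12, 2/15); the Type I error rate is P(K ≥ 3).
Via the complement, α = 1 − Σ_{j=0}^{2} C(12,j)(2/15)^j(13/15)^{12-j} = 5408352292624/25949267578125.

5408352292624/25949267578125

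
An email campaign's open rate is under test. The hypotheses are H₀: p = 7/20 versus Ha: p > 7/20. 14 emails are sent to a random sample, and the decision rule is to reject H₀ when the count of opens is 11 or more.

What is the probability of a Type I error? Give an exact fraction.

α = P(reject H₀ | H₀ true) = P(S ≥ 11 | p = 7/20), with S ~ Binomial(14, 7/20).
Adding the binomial terms for j = 11 through 14 with p = 7/20 yields 906230596911073/819200000000000000.

906230596911073/819200000000000000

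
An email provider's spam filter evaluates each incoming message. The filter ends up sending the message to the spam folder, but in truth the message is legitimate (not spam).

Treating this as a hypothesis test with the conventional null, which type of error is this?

Type I error

The null hypothesis here is that the message is legitimate (not spam).
'Sending the message to the spam folder' corresponds to rejecting H₀.
H₀ was rejected but H₀ is true — a Type I error (false positive).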